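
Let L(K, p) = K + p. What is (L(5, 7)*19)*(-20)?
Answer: -4560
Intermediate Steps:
(L(5, 7)*19)*(-20) = ((5 + 7)*19)*(-20) = (12*19)*(-20) = 228*(-20) = -4560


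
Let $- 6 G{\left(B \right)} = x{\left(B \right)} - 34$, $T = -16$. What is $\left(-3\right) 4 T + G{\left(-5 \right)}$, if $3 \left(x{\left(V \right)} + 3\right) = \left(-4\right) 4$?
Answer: $\frac{3583}{18} \approx 199.06$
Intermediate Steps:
$x{\left(V \right)} = - \frac{25}{3}$ ($x{\left(V \right)} = -3 + \frac{\left(-4\right) 4}{3} = -3 + \frac{1}{3} \left(-16\right) = -3 - \frac{16}{3} = - \frac{25}{3}$)
$G{\left(B \right)} = \frac{127}{18}$ ($G{\left(B \right)} = - \frac{- \frac{25}{3} - 34}{6} = \left(- \frac{1}{6}\right) \left(- \frac{127}{3}\right) = \frac{127}{18}$)
$\left(-3\right) 4 T + G{\left(-5 \right)} = \left(-3\right) 4 \left(-16\right) + \frac{127}{18} = \left(-12\right) \left(-16\right) + \frac{127}{18} = 192 + \frac{127}{18} = \frac{3583}{18}$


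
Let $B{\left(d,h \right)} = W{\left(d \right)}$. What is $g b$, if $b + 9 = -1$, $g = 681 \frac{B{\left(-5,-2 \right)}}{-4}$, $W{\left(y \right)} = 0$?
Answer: $0$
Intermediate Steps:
$B{\left(d,h \right)} = 0$
$g = 0$ ($g = 681 \frac{0}{-4} = 681 \cdot 0 \left(- \frac{1}{4}\right) = 681 \cdot 0 = 0$)
$b = -10$ ($b = -9 - 1 = -10$)
$g b = 0 \left(-10\right) = 0$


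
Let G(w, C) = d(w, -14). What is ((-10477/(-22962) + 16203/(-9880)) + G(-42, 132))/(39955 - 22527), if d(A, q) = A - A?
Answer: -134270263/1976897775840 ≈ -6.7920e-5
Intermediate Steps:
d(A, q) = 0
G(w, C) = 0
((-10477/(-22962) + 16203/(-9880)) + G(-42, 132))/(39955 - 22527) = ((-10477/(-22962) + 16203/(-9880)) + 0)/(39955 - 22527) = ((-10477*(-1/22962) + 16203*(-1/9880)) + 0)/17428 = ((10477/22962 - 16203/9880) + 0)*(1/17428) = (-134270263/113432280 + 0)*(1/17428) = -134270263/113432280*1/17428 = -134270263/1976897775840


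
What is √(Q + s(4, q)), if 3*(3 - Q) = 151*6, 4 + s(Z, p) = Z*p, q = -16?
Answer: I*√367 ≈ 19.157*I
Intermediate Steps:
s(Z, p) = -4 + Z*p
Q = -299 (Q = 3 - 151*6/3 = 3 - ⅓*906 = 3 - 302 = -299)
√(Q + s(4, q)) = √(-299 + (-4 + 4*(-16))) = √(-299 + (-4 - 64)) = √(-299 - 68) = √(-367) = I*√367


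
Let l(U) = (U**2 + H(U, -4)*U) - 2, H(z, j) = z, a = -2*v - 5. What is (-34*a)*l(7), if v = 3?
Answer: 35904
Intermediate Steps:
a = -11 (a = -2*3 - 5 = -6 - 5 = -11)
l(U) = -2 + 2*U**2 (l(U) = (U**2 + U*U) - 2 = (U**2 + U**2) - 2 = 2*U**2 - 2 = -2 + 2*U**2)
(-34*a)*l(7) = (-34*(-11))*(-2 + 2*7**2) = 374*(-2 + 2*49) = 374*(-2 + 98) = 374*96 = 35904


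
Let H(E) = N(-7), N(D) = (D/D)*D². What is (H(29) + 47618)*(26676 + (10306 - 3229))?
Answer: 1608904251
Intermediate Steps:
N(D) = D² (N(D) = 1*D² = D²)
H(E) = 49 (H(E) = (-7)² = 49)
(H(29) + 47618)*(26676 + (10306 - 3229)) = (49 + 47618)*(26676 + (10306 - 3229)) = 47667*(26676 + 7077) = 47667*33753 = 1608904251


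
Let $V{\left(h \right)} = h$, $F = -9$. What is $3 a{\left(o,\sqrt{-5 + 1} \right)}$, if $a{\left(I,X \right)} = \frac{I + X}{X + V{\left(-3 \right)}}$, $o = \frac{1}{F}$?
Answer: $1 - \frac{4 i}{3} \approx 1.0 - 1.3333 i$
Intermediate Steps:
$o = - \frac{1}{9}$ ($o = \frac{1}{-9} = - \frac{1}{9} \approx -0.11111$)
$a{\left(I,X \right)} = \frac{I + X}{-3 + X}$ ($a{\left(I,X \right)} = \frac{I + X}{X - 3} = \frac{I + X}{-3 + X}$)
$3 a{\left(o,\sqrt{-5 + 1} \right)} = 3 \frac{- \frac{1}{9} + \sqrt{-5 + 1}}{-3 + \sqrt{-5 + 1}} = 3 \frac{- \frac{1}{9} + \sqrt{-4}}{-3 + \sqrt{-4}} = 3 \frac{- \frac{1}{9} + 2 i}{-3 + 2 i} = 3 \frac{-3 - 2 i}{13} \left(- \frac{1}{9} + 2 i\right) = 3 \frac{\left(-3 - 2 i\right) \left(- \frac{1}{9} + 2 i\right)}{13} = \frac{3 \left(-3 - 2 i\right) \left(- \frac{1}{9} + 2 i\right)}{13}$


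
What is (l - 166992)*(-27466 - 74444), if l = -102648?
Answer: 27479012400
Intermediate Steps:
(l - 166992)*(-27466 - 74444) = (-102648 - 166992)*(-27466 - 74444) = -269640*(-101910) = 27479012400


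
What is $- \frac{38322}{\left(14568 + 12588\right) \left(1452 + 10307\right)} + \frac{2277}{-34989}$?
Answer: $- \frac{40469408187}{620719252142} \approx -0.065198$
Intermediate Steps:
$- \frac{38322}{\left(14568 + 12588\right) \left(1452 + 10307\right)} + \frac{2277}{-34989} = - \frac{38322}{27156 \cdot 11759} + 2277 \left(- \frac{1}{34989}\right) = - \frac{38322}{319327404} - \frac{759}{11663} = \left(-38322\right) \frac{1}{319327404} - \frac{759}{11663} = - \frac{6387}{53221234} - \frac{759}{11663} = - \frac{40469408187}{620719252142}$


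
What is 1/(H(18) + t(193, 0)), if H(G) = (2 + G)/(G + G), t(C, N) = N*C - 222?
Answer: -9/1993 ≈ -0.0045158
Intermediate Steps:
t(C, N) = -222 + C*N (t(C, N) = C*N - 222 = -222 + C*N)
H(G) = (2 + G)/(2*G) (H(G) = (2 + G)/((2*G)) = (2 + G)*(1/(2*G)) = (2 + G)/(2*G))
1/(H(18) + t(193, 0)) = 1/((½)*(2 + 18)/18 + (-222 + 193*0)) = 1/((½)*(1/18)*20 + (-222 + 0)) = 1/(5/9 - 222) = 1/(-1993/9) = -9/1993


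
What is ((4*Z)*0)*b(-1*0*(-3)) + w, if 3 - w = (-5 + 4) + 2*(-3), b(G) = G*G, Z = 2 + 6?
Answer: 10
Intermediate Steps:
Z = 8
b(G) = G**2
w = 10 (w = 3 - ((-5 + 4) + 2*(-3)) = 3 - (-1 - 6) = 3 - 1*(-7) = 3 + 7 = 10)
((4*Z)*0)*b(-1*0*(-3)) + w = ((4*8)*0)*(-1*0*(-3))**2 + 10 = (32*0)*(0*(-3))**2 + 10 = 0*0**2 + 10 = 0*0 + 10 = 0 + 10 = 10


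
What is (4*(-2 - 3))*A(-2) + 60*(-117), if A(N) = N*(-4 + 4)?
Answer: -7020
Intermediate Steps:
A(N) = 0 (A(N) = N*0 = 0)
(4*(-2 - 3))*A(-2) + 60*(-117) = (4*(-2 - 3))*0 + 60*(-117) = (4*(-5))*0 - 7020 = -20*0 - 7020 = 0 - 7020 = -7020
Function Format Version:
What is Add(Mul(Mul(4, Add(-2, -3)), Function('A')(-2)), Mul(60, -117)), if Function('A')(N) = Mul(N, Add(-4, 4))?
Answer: -7020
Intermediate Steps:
Function('A')(N) = 0 (Function('A')(N) = Mul(N, 0) = 0)
Add(Mul(Mul(4, Add(-2, -3)), Function('A')(-2)), Mul(60, -117)) = Add(Mul(Mul(4, Add(-2, -3)), 0), Mul(60, -117)) = Add(Mul(Mul(4, -5), 0), -7020) = Add(Mul(-20, 0), -7020) = Add(0, -7020) = -7020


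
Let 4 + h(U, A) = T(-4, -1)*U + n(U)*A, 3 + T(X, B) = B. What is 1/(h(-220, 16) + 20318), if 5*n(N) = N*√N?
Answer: 10597/279110578 + 352*I*√55/139555289 ≈ 3.7967e-5 + 1.8706e-5*I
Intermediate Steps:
T(X, B) = -3 + B
n(N) = N^(3/2)/5 (n(N) = (N*√N)/5 = N^(3/2)/5)
h(U, A) = -4 - 4*U + A*U^(3/2)/5 (h(U, A) = -4 + ((-3 - 1)*U + (U^(3/2)/5)*A) = -4 + (-4*U + A*U^(3/2)/5) = -4 - 4*U + A*U^(3/2)/5)
1/(h(-220, 16) + 20318) = 1/((-4 - 4*(-220) + (⅕)*16*(-220)^(3/2)) + 20318) = 1/((-4 + 880 + (⅕)*16*(-440*I*√55)) + 20318) = 1/((-4 + 880 - 1408*I*√55) + 20318) = 1/((876 - 1408*I*√55) + 20318) = 1/(21194 - 1408*I*√55)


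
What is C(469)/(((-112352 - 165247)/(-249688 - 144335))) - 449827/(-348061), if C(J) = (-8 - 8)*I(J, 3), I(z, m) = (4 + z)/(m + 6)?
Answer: -7052940452201/5915595033 ≈ -1192.3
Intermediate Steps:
I(z, m) = (4 + z)/(6 + m)
C(J) = -64/9 - 16*J/9 (C(J) = (-8 - 8)*((4 + J)/(6 + 3)) = -16*(4 + J)/9 = -16*(4/9 + J/9) = -64/9 - 16*J/9)
C(469)/(((-112352 - 165247)/(-249688 - 144335))) - 449827/(-348061) = (-64/9 - 16/9*469)/(((-112352 - 165247)/(-249688 - 144335))) - 449827/(-348061) = (-64/9 - 7504/9)/((-277599/(-394023))) - 449827*(-1/348061) = -7568/(9*((-277599*(-1/394023)))) + 64261/49723 = -7568/(9*13219/18763) + 64261/49723 = -7568/9*18763/13219 + 64261/49723 = -141998384/118971 + 64261/49723 = -7052940452201/5915595033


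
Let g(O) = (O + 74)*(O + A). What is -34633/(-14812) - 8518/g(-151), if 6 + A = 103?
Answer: 1273957/4399164 ≈ 0.28959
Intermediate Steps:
A = 97 (A = -6 + 103 = 97)
g(O) = (74 + O)*(97 + O) (g(O) = (O + 74)*(O + 97) = (74 + O)*(97 + O))
-34633/(-14812) - 8518/g(-151) = -34633/(-14812) - 8518/(7178 + (-151)² + 171*(-151)) = -34633*(-1/14812) - 8518/(7178 + 22801 - 25821) = 34633/14812 - 8518/4158 = 34633/14812 - 8518*1/4158 = 34633/14812 - 4259/2079 = 1273957/4399164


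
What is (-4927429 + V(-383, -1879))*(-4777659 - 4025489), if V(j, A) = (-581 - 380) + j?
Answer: 43388718177404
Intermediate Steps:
V(j, A) = -961 + j
(-4927429 + V(-383, -1879))*(-4777659 - 4025489) = (-4927429 + (-961 - 383))*(-4777659 - 4025489) = (-4927429 - 1344)*(-8803148) = -4928773*(-8803148) = 43388718177404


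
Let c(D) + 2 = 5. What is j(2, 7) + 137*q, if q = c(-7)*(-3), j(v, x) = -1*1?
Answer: -1234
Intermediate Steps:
c(D) = 3 (c(D) = -2 + 5 = 3)
j(v, x) = -1
q = -9 (q = 3*(-3) = -9)
j(2, 7) + 137*q = -1 + 137*(-9) = -1 - 1233 = -1234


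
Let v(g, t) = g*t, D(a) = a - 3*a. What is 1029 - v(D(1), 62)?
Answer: 1153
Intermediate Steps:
D(a) = -2*a
1029 - v(D(1), 62) = 1029 - (-2*1)*62 = 1029 - (-2)*62 = 1029 - 1*(-124) = 1029 + 124 = 1153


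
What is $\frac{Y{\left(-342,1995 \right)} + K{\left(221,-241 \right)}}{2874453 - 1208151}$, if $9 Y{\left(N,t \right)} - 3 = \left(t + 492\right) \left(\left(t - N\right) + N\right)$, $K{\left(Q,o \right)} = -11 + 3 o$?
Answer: $\frac{825827}{2499453} \approx 0.3304$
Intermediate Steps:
$Y{\left(N,t \right)} = \frac{1}{3} + \frac{t \left(492 + t\right)}{9}$ ($Y{\left(N,t \right)} = \frac{1}{3} + \frac{\left(t + 492\right) \left(\left(t - N\right) + N\right)}{9} = \frac{1}{3} + \frac{\left(492 + t\right) t}{9} = \frac{1}{3} + \frac{t \left(492 + t\right)}{9}$)
$\frac{Y{\left(-342,1995 \right)} + K{\left(221,-241 \right)}}{2874453 - 1208151} = \frac{\left(\frac{1}{3} + \frac{1995^{2}}{9} + \frac{164}{3} \cdot 1995\right) + \left(-11 + 3 \left(-241\right)\right)}{2874453 - 1208151} = \frac{\left(\frac{1}{3} + \frac{1}{9} \cdot 3980025 + 109060\right) - 734}{1666302} = \left(\left(\frac{1}{3} + 442225 + 109060\right) - 734\right) \frac{1}{1666302} = \left(\frac{1653856}{3} - 734\right) \frac{1}{1666302} = \frac{1651654}{3} \cdot \frac{1}{1666302} = \frac{825827}{2499453}$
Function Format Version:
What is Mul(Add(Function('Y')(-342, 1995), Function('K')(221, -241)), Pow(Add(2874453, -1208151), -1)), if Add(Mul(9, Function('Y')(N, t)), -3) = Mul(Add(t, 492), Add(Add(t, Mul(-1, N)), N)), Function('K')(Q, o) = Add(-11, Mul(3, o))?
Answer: Rational(825827, 2499453) ≈ 0.33040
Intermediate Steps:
Function('Y')(N, t) = Add(Rational(1, 3), Mul(Rational(1, 9), t, Add(492, t))) (Function('Y')(N, t) = Add(Rational(1, 3), Mul(Rational(1, 9), Mul(Add(t, 492), Add(Add(t, Mul(-1, N)), N)))) = Add(Rational(1, 3), Mul(Rational(1, 9), Mul(Add(492, t), t))) = Add(Rational(1, 3), Mul(Rational(1, 9), Mul(t, Add(492, t)))) = Add(Rational(1, 3), Mul(Rational(1, 9), t, Add(492, t))))
Mul(Add(Function('Y')(-342, 1995), Function('K')(221, -241)), Pow(Add(2874453, -1208151), -1)) = Mul(Add(Add(Rational(1, 3), Mul(Rational(1, 9), Pow(1995, 2)), Mul(Rational(164, 3), 1995)), Add(-11, Mul(3, -241))), Pow(Add(2874453, -1208151), -1)) = Mul(Add(Add(Rational(1, 3), Mul(Rational(1, 9), 3980025), 109060), Add(-11, -723)), Pow(1666302, -1)) = Mul(Add(Add(Rational(1, 3), 442225, 109060), -734), Rational(1, 1666302)) = Mul(Add(Rational(1653856, 3), -734), Rational(1, 1666302)) = Mul(Rational(1651654, 3), Rational(1, 1666302)) = Rational(825827, 2499453)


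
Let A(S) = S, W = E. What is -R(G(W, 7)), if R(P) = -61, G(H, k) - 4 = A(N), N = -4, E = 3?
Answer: 61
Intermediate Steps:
W = 3
G(H, k) = 0 (G(H, k) = 4 - 4 = 0)
-R(G(W, 7)) = -1*(-61) = 61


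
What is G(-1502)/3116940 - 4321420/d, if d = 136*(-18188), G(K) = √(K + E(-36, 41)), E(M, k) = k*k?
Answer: 1080355/618392 + √179/3116940 ≈ 1.7470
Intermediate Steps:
E(M, k) = k²
G(K) = √(1681 + K) (G(K) = √(K + 41²) = √(K + 1681) = √(1681 + K))
d = -2473568
G(-1502)/3116940 - 4321420/d = √(1681 - 1502)/3116940 - 4321420/(-2473568) = √179*(1/3116940) - 4321420*(-1/2473568) = √179/3116940 + 1080355/618392 = 1080355/618392 + √179/3116940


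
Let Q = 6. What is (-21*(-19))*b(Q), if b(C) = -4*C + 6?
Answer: -7182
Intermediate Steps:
b(C) = 6 - 4*C
(-21*(-19))*b(Q) = (-21*(-19))*(6 - 4*6) = 399*(6 - 24) = 399*(-18) = -7182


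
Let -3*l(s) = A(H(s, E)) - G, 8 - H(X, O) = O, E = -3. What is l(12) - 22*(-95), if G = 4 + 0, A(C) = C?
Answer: 6263/3 ≈ 2087.7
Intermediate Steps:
H(X, O) = 8 - O
G = 4
l(s) = -7/3 (l(s) = -((8 - 1*(-3)) - 1*4)/3 = -((8 + 3) - 4)/3 = -(11 - 4)/3 = -⅓*7 = -7/3)
l(12) - 22*(-95) = -7/3 - 22*(-95) = -7/3 + 2090 = 6263/3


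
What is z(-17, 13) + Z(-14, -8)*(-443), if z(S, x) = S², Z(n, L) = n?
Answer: 6491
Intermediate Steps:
z(-17, 13) + Z(-14, -8)*(-443) = (-17)² - 14*(-443) = 289 + 6202 = 6491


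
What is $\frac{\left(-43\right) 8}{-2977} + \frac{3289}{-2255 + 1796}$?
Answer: $- \frac{9633457}{1366443} \approx -7.05$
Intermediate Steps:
$\frac{\left(-43\right) 8}{-2977} + \frac{3289}{-2255 + 1796} = \left(-344\right) \left(- \frac{1}{2977}\right) + \frac{3289}{-459} = \frac{344}{2977} + 3289 \left(- \frac{1}{459}\right) = \frac{344}{2977} - \frac{3289}{459} = - \frac{9633457}{1366443}$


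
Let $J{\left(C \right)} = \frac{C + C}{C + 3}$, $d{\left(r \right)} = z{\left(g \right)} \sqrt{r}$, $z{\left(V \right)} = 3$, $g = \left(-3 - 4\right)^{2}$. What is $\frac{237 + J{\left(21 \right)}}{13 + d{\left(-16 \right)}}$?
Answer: $\frac{12415}{1252} - \frac{2865 i}{313} \approx 9.9161 - 9.1534 i$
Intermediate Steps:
$g = 49$ ($g = \left(-7\right)^{2} = 49$)
$d{\left(r \right)} = 3 \sqrt{r}$
$J{\left(C \right)} = \frac{2 C}{3 + C}$
$\frac{237 + J{\left(21 \right)}}{13 + d{\left(-16 \right)}} = \frac{237 + 2 \cdot 21 \frac{1}{3 + 21}}{13 + 3 \sqrt{-16}} = \frac{237 + 2 \cdot 21 \cdot \frac{1}{24}}{13 + 3 \cdot 4 i} = \frac{237 + 2 \cdot 21 \cdot \frac{1}{24}}{13 + 12 i} = \left(237 + \frac{7}{4}\right) \frac{13 - 12 i}{313} = \frac{955 \frac{13 - 12 i}{313}}{4} = \frac{955 \left(13 - 12 i\right)}{1252}$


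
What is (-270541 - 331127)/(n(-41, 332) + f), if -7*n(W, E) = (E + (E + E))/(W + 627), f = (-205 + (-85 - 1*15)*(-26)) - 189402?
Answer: 1234021068/383551855 ≈ 3.2174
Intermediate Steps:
f = -187007 (f = (-205 + (-85 - 15)*(-26)) - 189402 = (-205 - 100*(-26)) - 189402 = (-205 + 2600) - 189402 = 2395 - 189402 = -187007)
n(W, E) = -3*E/(7*(627 + W)) (n(W, E) = -(E + (E + E))/(7*(W + 627)) = -(E + 2*E)/(7*(627 + W)) = -3*E/(7*(627 + W)))
(-270541 - 331127)/(n(-41, 332) + f) = (-270541 - 331127)/(-3*332/(4389 + 7*(-41)) - 187007) = -601668/(-3*332/(4389 - 287) - 187007) = -601668/(-3*332/4102 - 187007) = -601668/(-3*332*1/4102 - 187007) = -601668/(-498/2051 - 187007) = -601668/(-383551855/2051) = -601668*(-2051/383551855) = 1234021068/383551855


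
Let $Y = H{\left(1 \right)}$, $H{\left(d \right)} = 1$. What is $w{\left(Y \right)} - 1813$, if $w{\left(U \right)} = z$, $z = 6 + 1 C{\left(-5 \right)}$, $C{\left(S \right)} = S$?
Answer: $-1812$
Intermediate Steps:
$Y = 1$
$z = 1$ ($z = 6 + 1 \left(-5\right) = 6 - 5 = 1$)
$w{\left(U \right)} = 1$
$w{\left(Y \right)} - 1813 = 1 - 1813 = -1812$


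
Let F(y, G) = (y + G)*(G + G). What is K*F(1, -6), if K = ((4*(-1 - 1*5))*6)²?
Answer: 1244160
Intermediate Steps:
F(y, G) = 2*G*(G + y) (F(y, G) = (G + y)*(2*G) = 2*G*(G + y))
K = 20736 (K = ((4*(-1 - 5))*6)² = ((4*(-6))*6)² = (-24*6)² = (-144)² = 20736)
K*F(1, -6) = 20736*(2*(-6)*(-6 + 1)) = 20736*(2*(-6)*(-5)) = 20736*60 = 1244160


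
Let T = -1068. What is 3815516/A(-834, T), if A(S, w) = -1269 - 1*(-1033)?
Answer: -953879/59 ≈ -16167.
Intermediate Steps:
A(S, w) = -236 (A(S, w) = -1269 + 1033 = -236)
3815516/A(-834, T) = 3815516/(-236) = 3815516*(-1/236) = -953879/59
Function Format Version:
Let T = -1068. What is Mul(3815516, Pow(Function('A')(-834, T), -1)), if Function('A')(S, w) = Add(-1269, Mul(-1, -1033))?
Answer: Rational(-953879, 59) ≈ -16167.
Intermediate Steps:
Function('A')(S, w) = -236 (Function('A')(S, w) = Add(-1269, 1033) = -236)
Mul(3815516, Pow(Function('A')(-834, T), -1)) = Mul(3815516, Pow(-236, -1)) = Mul(3815516, Rational(-1, 236)) = Rational(-953879, 59)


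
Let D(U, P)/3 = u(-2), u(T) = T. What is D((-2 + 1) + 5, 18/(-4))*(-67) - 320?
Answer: 82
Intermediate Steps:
D(U, P) = -6 (D(U, P) = 3*(-2) = -6)
D((-2 + 1) + 5, 18/(-4))*(-67) - 320 = -6*(-67) - 320 = 402 - 320 = 82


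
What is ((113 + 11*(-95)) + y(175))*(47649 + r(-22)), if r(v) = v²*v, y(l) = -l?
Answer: -40960107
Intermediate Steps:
r(v) = v³
((113 + 11*(-95)) + y(175))*(47649 + r(-22)) = ((113 + 11*(-95)) - 1*175)*(47649 + (-22)³) = ((113 - 1045) - 175)*(47649 - 10648) = (-932 - 175)*37001 = -1107*37001 = -40960107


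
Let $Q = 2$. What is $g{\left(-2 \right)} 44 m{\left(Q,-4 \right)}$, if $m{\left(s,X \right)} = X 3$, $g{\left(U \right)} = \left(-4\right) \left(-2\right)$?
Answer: $-4224$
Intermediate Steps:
$g{\left(U \right)} = 8$
$m{\left(s,X \right)} = 3 X$
$g{\left(-2 \right)} 44 m{\left(Q,-4 \right)} = 8 \cdot 44 \cdot 3 \left(-4\right) = 352 \left(-12\right) = -4224$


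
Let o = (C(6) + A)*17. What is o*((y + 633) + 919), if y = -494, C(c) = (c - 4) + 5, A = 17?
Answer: 431664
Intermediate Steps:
C(c) = 1 + c (C(c) = (-4 + c) + 5 = 1 + c)
o = 408 (o = ((1 + 6) + 17)*17 = (7 + 17)*17 = 24*17 = 408)
o*((y + 633) + 919) = 408*((-494 + 633) + 919) = 408*(139 + 919) = 408*1058 = 431664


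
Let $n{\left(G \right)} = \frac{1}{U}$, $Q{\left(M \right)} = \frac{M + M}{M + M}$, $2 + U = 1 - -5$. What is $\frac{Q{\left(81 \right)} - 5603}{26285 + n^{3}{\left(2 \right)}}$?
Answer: $- \frac{358528}{1682241} \approx -0.21313$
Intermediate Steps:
$U = 4$ ($U = -2 + \left(1 - -5\right) = -2 + \left(1 + 5\right) = -2 + 6 = 4$)
$Q{\left(M \right)} = 1$ ($Q{\left(M \right)} = \frac{2 M}{2 M} = 2 M \frac{1}{2 M} = 1$)
$n{\left(G \right)} = \frac{1}{4}$
$\frac{Q{\left(81 \right)} - 5603}{26285 + n^{3}{\left(2 \right)}} = \frac{1 - 5603}{26285 + \left(\frac{1}{4}\right)^{3}} = - \frac{5602}{26285 + \frac{1}{64}} = - \frac{5602}{\frac{1682241}{64}} = \left(-5602\right) \frac{64}{1682241} = - \frac{358528}{1682241}$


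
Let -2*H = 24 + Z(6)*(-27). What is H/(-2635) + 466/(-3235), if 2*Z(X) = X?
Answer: -528043/3409690 ≈ -0.15487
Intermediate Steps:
Z(X) = X/2
H = 57/2 (H = -(24 + ((½)*6)*(-27))/2 = -(24 + 3*(-27))/2 = -(24 - 81)/2 = -½*(-57) = 57/2 ≈ 28.500)
H/(-2635) + 466/(-3235) = (57/2)/(-2635) + 466/(-3235) = (57/2)*(-1/2635) + 466*(-1/3235) = -57/5270 - 466/3235 = -528043/3409690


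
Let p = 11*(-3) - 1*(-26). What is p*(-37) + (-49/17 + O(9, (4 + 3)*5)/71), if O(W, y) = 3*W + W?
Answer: 309746/1207 ≈ 256.62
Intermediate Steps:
O(W, y) = 4*W
p = -7 (p = -33 + 26 = -7)
p*(-37) + (-49/17 + O(9, (4 + 3)*5)/71) = -7*(-37) + (-49/17 + (4*9)/71) = 259 + (-49*1/17 + 36*(1/71)) = 259 + (-49/17 + 36/71) = 259 - 2867/1207 = 309746/1207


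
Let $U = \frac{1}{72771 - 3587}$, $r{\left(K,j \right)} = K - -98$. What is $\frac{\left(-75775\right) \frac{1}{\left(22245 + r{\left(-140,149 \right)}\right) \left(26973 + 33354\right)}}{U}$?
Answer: $- \frac{5242417600}{1339440381} \approx -3.9139$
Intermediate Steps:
$r{\left(K,j \right)} = 98 + K$ ($r{\left(K,j \right)} = K + 98 = 98 + K$)
$U = \frac{1}{69184} \approx 1.4454 \cdot 10^{-5}$
$\frac{\left(-75775\right) \frac{1}{\left(22245 + r{\left(-140,149 \right)}\right) \left(26973 + 33354\right)}}{U} = - \frac{75775}{\left(22245 + \left(98 - 140\right)\right) \left(26973 + 33354\right)} \frac{1}{\frac{1}{69184}} = - \frac{75775}{\left(22245 - 42\right) 60327} \cdot 69184 = - \frac{75775}{22203 \cdot 60327} \cdot 69184 = - \frac{75775}{1339440381} \cdot 69184 = \left(-75775\right) \frac{1}{1339440381} \cdot 69184 = \left(- \frac{75775}{1339440381}\right) 69184 = - \frac{5242417600}{1339440381}$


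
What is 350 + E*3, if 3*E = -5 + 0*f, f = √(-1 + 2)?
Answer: 345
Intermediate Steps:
f = 1 (f = √1 = 1)
E = -5/3 (E = (-5 + 0*1)/3 = (-5 + 0)/3 = (⅓)*(-5) = -5/3 ≈ -1.6667)
350 + E*3 = 350 - 5/3*3 = 350 - 5 = 345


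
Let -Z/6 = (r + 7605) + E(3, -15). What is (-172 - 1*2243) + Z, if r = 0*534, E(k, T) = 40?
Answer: -48285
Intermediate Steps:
r = 0
Z = -45870 (Z = -6*((0 + 7605) + 40) = -6*(7605 + 40) = -6*7645 = -45870)
(-172 - 1*2243) + Z = (-172 - 1*2243) - 45870 = (-172 - 2243) - 45870 = -2415 - 45870 = -48285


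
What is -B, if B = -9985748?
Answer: 9985748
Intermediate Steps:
-B = -1*(-9985748) = 9985748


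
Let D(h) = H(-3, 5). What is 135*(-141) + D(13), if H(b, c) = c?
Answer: -19030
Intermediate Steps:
D(h) = 5
135*(-141) + D(13) = 135*(-141) + 5 = -19035 + 5 = -19030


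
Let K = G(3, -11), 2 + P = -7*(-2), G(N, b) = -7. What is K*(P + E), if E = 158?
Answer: -1190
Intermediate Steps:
P = 12 (P = -2 - 7*(-2) = -2 + 14 = 12)
K = -7
K*(P + E) = -7*(12 + 158) = -7*170 = -1190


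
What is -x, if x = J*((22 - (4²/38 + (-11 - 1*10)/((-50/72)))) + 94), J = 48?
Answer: -1945728/475 ≈ -4096.3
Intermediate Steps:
x = 1945728/475 (x = 48*((22 - (4²/38 + (-11 - 1*10)/((-50/72)))) + 94) = 48*((22 - (16*(1/38) + (-11 - 10)/((-50*1/72)))) + 94) = 48*((22 - (8/19 - 21/(-25/36))) + 94) = 48*((22 - (8/19 - 21*(-36/25))) + 94) = 48*((22 - (8/19 + 756/25)) + 94) = 48*((22 - 1*14564/475) + 94) = 48*((22 - 14564/475) + 94) = 48*(-4114/475 + 94) = 48*(40536/475) = 1945728/475 ≈ 4096.3)
-x = -1*1945728/475 = -1945728/475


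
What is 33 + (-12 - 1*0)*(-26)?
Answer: 345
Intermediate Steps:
33 + (-12 - 1*0)*(-26) = 33 + (-12 + 0)*(-26) = 33 - 12*(-26) = 33 + 312 = 345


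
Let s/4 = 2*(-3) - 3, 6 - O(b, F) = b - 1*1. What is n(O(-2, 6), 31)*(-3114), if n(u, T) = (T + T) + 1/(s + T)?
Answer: -962226/5 ≈ -1.9245e+5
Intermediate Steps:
O(b, F) = 7 - b (O(b, F) = 6 - (b - 1*1) = 6 - (b - 1) = 6 - (-1 + b) = 6 + (1 - b) = 7 - b)
s = -36 (s = 4*(2*(-3) - 3) = 4*(-6 - 3) = 4*(-9) = -36)
n(u, T) = 1/(-36 + T) + 2*T (n(u, T) = (T + T) + 1/(-36 + T) = 2*T + 1/(-36 + T) = 1/(-36 + T) + 2*T)
n(O(-2, 6), 31)*(-3114) = ((1 - 72*31 + 2*31²)/(-36 + 31))*(-3114) = ((1 - 2232 + 2*961)/(-5))*(-3114) = -(1 - 2232 + 1922)/5*(-3114) = -⅕*(-309)*(-3114) = (309/5)*(-3114) = -962226/5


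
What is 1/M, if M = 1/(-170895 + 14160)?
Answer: -156735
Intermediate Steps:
M = -1/156735 (M = 1/(-156735) = -1/156735 ≈ -6.3802e-6)
1/M = 1/(-1/156735) = -156735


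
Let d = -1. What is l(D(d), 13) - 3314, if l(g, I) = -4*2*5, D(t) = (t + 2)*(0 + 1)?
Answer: -3354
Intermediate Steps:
D(t) = 2 + t (D(t) = (2 + t)*1 = 2 + t)
l(g, I) = -40 (l(g, I) = -8*5 = -40)
l(D(d), 13) - 3314 = -40 - 3314 = -3354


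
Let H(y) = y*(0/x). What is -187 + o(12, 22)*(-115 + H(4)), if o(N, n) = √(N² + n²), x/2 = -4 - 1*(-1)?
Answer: -187 - 230*√157 ≈ -3068.9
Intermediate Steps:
x = -6 (x = 2*(-4 - 1*(-1)) = 2*(-4 + 1) = 2*(-3) = -6)
H(y) = 0 (H(y) = y*(0/(-6)) = y*(0*(-⅙)) = y*0 = 0)
-187 + o(12, 22)*(-115 + H(4)) = -187 + √(12² + 22²)*(-115 + 0) = -187 + √(144 + 484)*(-115) = -187 + √628*(-115) = -187 + (2*√157)*(-115) = -187 - 230*√157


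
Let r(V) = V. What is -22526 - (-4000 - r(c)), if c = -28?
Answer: -18554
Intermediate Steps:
-22526 - (-4000 - r(c)) = -22526 - (-4000 - 1*(-28)) = -22526 - (-4000 + 28) = -22526 - 1*(-3972) = -22526 + 3972 = -18554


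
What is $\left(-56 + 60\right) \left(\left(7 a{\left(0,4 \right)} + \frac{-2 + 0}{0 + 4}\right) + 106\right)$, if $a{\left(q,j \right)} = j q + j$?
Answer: $534$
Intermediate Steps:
$a{\left(q,j \right)} = j + j q$
$\left(-56 + 60\right) \left(\left(7 a{\left(0,4 \right)} + \frac{-2 + 0}{0 + 4}\right) + 106\right) = \left(-56 + 60\right) \left(\left(7 \cdot 4 \left(1 + 0\right) + \frac{-2 + 0}{0 + 4}\right) + 106\right) = 4 \left(\left(7 \cdot 4 \cdot 1 - \frac{2}{4}\right) + 106\right) = 4 \left(\left(7 \cdot 4 - \frac{1}{2}\right) + 106\right) = 4 \left(\left(28 - \frac{1}{2}\right) + 106\right) = 4 \left(\frac{55}{2} + 106\right) = 4 \cdot \frac{267}{2} = 534$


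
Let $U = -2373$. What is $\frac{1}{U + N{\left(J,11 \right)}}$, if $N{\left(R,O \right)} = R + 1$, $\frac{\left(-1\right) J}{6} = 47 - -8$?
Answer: $- \frac{1}{2702} \approx -0.0003701$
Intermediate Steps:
$J = -330$ ($J = - 6 \left(47 - -8\right) = - 6 \left(47 + 8\right) = \left(-6\right) 55 = -330$)
$N{\left(R,O \right)} = 1 + R$
$\frac{1}{U + N{\left(J,11 \right)}} = \frac{1}{-2373 + \left(1 - 330\right)} = \frac{1}{-2373 - 329} = \frac{1}{-2702} = - \frac{1}{2702}$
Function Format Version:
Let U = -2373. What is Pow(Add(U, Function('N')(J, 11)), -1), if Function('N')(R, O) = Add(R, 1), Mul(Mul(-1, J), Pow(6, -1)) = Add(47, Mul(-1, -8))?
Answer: Rational(-1, 2702) ≈ -0.00037010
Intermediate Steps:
J = -330 (J = Mul(-6, Add(47, Mul(-1, -8))) = Mul(-6, Add(47, 8)) = Mul(-6, 55) = -330)
Function('N')(R, O) = Add(1, R)
Pow(Add(U, Function('N')(J, 11)), -1) = Pow(Add(-2373, Add(1, -330)), -1) = Pow(Add(-2373, -329), -1) = Pow(-2702, -1) = Rational(-1, 2702)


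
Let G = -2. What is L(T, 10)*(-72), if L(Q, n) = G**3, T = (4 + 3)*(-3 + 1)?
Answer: 576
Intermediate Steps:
T = -14 (T = 7*(-2) = -14)
L(Q, n) = -8 (L(Q, n) = (-2)**3 = -8)
L(T, 10)*(-72) = -8*(-72) = 576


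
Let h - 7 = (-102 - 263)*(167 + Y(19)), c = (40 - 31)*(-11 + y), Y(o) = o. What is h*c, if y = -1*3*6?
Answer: 17717463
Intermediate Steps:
y = -18 (y = -3*6 = -18)
c = -261 (c = (40 - 31)*(-11 - 18) = 9*(-29) = -261)
h = -67883 (h = 7 + (-102 - 263)*(167 + 19) = 7 - 365*186 = 7 - 67890 = -67883)
h*c = -67883*(-261) = 17717463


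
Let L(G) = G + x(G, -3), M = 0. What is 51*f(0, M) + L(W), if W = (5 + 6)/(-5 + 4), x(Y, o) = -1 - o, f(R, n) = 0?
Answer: -9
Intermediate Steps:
W = -11 (W = 11/(-1) = 11*(-1) = -11)
L(G) = 2 + G (L(G) = G + (-1 - 1*(-3)) = G + (-1 + 3) = G + 2 = 2 + G)
51*f(0, M) + L(W) = 51*0 + (2 - 11) = 0 - 9 = -9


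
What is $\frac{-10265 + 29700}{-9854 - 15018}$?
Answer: $- \frac{19435}{24872} \approx -0.7814$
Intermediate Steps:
$\frac{-10265 + 29700}{-9854 - 15018} = \frac{19435}{-24872} = 19435 \left(- \frac{1}{24872}\right) = - \frac{19435}{24872}$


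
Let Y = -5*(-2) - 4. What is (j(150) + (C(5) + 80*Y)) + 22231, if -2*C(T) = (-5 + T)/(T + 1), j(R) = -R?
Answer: 22561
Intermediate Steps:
C(T) = -(-5 + T)/(2*(1 + T)) (C(T) = -(-5 + T)/(2*(T + 1)) = -(-5 + T)/(2*(1 + T)))
Y = 6 (Y = 10 - 4 = 6)
(j(150) + (C(5) + 80*Y)) + 22231 = (-1*150 + ((5 - 1*5)/(2*(1 + 5)) + 80*6)) + 22231 = (-150 + ((½)*(5 - 5)/6 + 480)) + 22231 = (-150 + ((½)*(⅙)*0 + 480)) + 22231 = (-150 + (0 + 480)) + 22231 = (-150 + 480) + 22231 = 330 + 22231 = 22561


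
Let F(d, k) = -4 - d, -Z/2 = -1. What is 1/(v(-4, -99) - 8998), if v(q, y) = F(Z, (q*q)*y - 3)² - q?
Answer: -1/8958 ≈ -0.00011163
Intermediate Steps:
Z = 2 (Z = -2*(-1) = 2)
v(q, y) = 36 - q (v(q, y) = (-4 - 1*2)² - q = (-4 - 2)² - q = (-6)² - q = 36 - q)
1/(v(-4, -99) - 8998) = 1/((36 - 1*(-4)) - 8998) = 1/((36 + 4) - 8998) = 1/(40 - 8998) = 1/(-8958) = -1/8958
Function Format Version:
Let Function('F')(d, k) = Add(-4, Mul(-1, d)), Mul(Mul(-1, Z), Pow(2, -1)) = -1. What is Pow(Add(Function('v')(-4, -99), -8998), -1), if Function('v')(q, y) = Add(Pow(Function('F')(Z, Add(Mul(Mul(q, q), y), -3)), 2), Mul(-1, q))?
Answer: Rational(-1, 8958) ≈ -0.00011163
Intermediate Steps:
Z = 2 (Z = Mul(-2, -1) = 2)
Function('v')(q, y) = Add(36, Mul(-1, q)) (Function('v')(q, y) = Add(Pow(Add(-4, Mul(-1, 2)), 2), Mul(-1, q)) = Add(Pow(Add(-4, -2), 2), Mul(-1, q)) = Add(Pow(-6, 2), Mul(-1, q)) = Add(36, Mul(-1, q)))
Pow(Add(Function('v')(-4, -99), -8998), -1) = Pow(Add(Add(36, Mul(-1, -4)), -8998), -1) = Pow(Add(Add(36, 4), -8998), -1) = Pow(Add(40, -8998), -1) = Pow(-8958, -1) = Rational(-1, 8958)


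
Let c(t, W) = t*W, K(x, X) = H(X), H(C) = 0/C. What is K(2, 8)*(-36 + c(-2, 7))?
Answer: 0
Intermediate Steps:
H(C) = 0
K(x, X) = 0
c(t, W) = W*t
K(2, 8)*(-36 + c(-2, 7)) = 0*(-36 + 7*(-2)) = 0*(-36 - 14) = 0*(-50) = 0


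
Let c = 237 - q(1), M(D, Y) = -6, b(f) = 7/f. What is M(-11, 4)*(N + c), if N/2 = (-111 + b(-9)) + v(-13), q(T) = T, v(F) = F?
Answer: 244/3 ≈ 81.333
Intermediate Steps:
N = -2246/9 (N = 2*((-111 + 7/(-9)) - 13) = 2*((-111 + 7*(-⅑)) - 13) = 2*((-111 - 7/9) - 13) = 2*(-1006/9 - 13) = 2*(-1123/9) = -2246/9 ≈ -249.56)
c = 236 (c = 237 - 1*1 = 237 - 1 = 236)
M(-11, 4)*(N + c) = -6*(-2246/9 + 236) = -6*(-122/9) = 244/3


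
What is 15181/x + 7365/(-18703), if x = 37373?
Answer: 456742/36788801 ≈ 0.012415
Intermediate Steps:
15181/x + 7365/(-18703) = 15181/37373 + 7365/(-18703) = 15181*(1/37373) + 7365*(-1/18703) = 799/1967 - 7365/18703 = 456742/36788801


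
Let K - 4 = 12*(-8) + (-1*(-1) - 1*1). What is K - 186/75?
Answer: -2362/25 ≈ -94.480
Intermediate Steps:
K = -92 (K = 4 + (12*(-8) + (-1*(-1) - 1*1)) = 4 + (-96 + (1 - 1)) = 4 + (-96 + 0) = 4 - 96 = -92)
K - 186/75 = -92 - 186/75 = -92 + (1/75)*(-186) = -92 - 62/25 = -2362/25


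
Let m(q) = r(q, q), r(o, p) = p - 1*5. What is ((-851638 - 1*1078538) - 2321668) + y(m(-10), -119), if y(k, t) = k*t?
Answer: -4250059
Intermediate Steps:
r(o, p) = -5 + p (r(o, p) = p - 5 = -5 + p)
m(q) = -5 + q
((-851638 - 1*1078538) - 2321668) + y(m(-10), -119) = ((-851638 - 1*1078538) - 2321668) + (-5 - 10)*(-119) = ((-851638 - 1078538) - 2321668) - 15*(-119) = (-1930176 - 2321668) + 1785 = -4251844 + 1785 = -4250059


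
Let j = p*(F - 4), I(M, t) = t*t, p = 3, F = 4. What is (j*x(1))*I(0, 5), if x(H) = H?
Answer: 0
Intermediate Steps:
I(M, t) = t²
j = 0 (j = 3*(4 - 4) = 3*0 = 0)
(j*x(1))*I(0, 5) = (0*1)*5² = 0*25 = 0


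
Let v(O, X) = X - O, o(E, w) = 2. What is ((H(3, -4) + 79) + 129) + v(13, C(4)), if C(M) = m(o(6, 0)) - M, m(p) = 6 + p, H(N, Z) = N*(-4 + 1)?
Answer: 190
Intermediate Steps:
H(N, Z) = -3*N (H(N, Z) = N*(-3) = -3*N)
C(M) = 8 - M (C(M) = (6 + 2) - M = 8 - M)
((H(3, -4) + 79) + 129) + v(13, C(4)) = ((-3*3 + 79) + 129) + ((8 - 1*4) - 1*13) = ((-9 + 79) + 129) + ((8 - 4) - 13) = (70 + 129) + (4 - 13) = 199 - 9 = 190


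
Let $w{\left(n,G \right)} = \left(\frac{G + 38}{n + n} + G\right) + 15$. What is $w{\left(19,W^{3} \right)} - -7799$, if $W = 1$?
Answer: $\frac{297009}{38} \approx 7816.0$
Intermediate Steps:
$w{\left(n,G \right)} = 15 + G + \frac{38 + G}{2 n}$ ($w{\left(n,G \right)} = \left(\frac{38 + G}{2 n} + G\right) + 15 = \left(G + \frac{38 + G}{2 n}\right) + 15 = 15 + G + \frac{38 + G}{2 n}$)
$w{\left(19,W^{3} \right)} - -7799 = \frac{19 + \frac{1^{3}}{2} + 19 \left(15 + 1^{3}\right)}{19} - -7799 = \frac{19 + \frac{1}{2} \cdot 1 + 19 \left(15 + 1\right)}{19} + 7799 = \frac{19 + \frac{1}{2} + 19 \cdot 16}{19} + 7799 = \frac{19 + \frac{1}{2} + 304}{19} + 7799 = \frac{1}{19} \cdot \frac{647}{2} + 7799 = \frac{647}{38} + 7799 = \frac{297009}{38}$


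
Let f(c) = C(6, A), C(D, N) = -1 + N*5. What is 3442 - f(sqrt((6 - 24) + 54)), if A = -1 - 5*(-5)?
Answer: 3323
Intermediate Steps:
A = 24 (A = -1 + 25 = 24)
C(D, N) = -1 + 5*N
f(c) = 119 (f(c) = -1 + 5*24 = -1 + 120 = 119)
3442 - f(sqrt((6 - 24) + 54)) = 3442 - 1*119 = 3442 - 119 = 3323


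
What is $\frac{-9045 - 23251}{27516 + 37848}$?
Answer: $- \frac{8074}{16341} \approx -0.49409$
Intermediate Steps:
$\frac{-9045 - 23251}{27516 + 37848} = - \frac{32296}{65364} = \left(-32296\right) \frac{1}{65364} = - \frac{8074}{16341}$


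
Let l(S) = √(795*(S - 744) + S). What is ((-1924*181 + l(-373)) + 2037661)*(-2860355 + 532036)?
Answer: -3933501700023 - 4656638*I*√222097 ≈ -3.9335e+12 - 2.1945e+9*I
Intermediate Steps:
l(S) = √(-591480 + 796*S) (l(S) = √(795*(-744 + S) + S) = √((-591480 + 795*S) + S) = √(-591480 + 796*S))
((-1924*181 + l(-373)) + 2037661)*(-2860355 + 532036) = ((-1924*181 + 2*√(-147870 + 199*(-373))) + 2037661)*(-2860355 + 532036) = ((-348244 + 2*√(-147870 - 74227)) + 2037661)*(-2328319) = ((-348244 + 2*√(-222097)) + 2037661)*(-2328319) = ((-348244 + 2*(I*√222097)) + 2037661)*(-2328319) = ((-348244 + 2*I*√222097) + 2037661)*(-2328319) = (1689417 + 2*I*√222097)*(-2328319) = -3933501700023 - 4656638*I*√222097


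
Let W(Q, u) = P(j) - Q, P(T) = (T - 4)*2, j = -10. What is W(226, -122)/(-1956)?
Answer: 127/978 ≈ 0.12986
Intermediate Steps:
P(T) = -8 + 2*T (P(T) = (-4 + T)*2 = -8 + 2*T)
W(Q, u) = -28 - Q (W(Q, u) = (-8 + 2*(-10)) - Q = (-8 - 20) - Q = -28 - Q)
W(226, -122)/(-1956) = (-28 - 1*226)/(-1956) = (-28 - 226)*(-1/1956) = -254*(-1/1956) = 127/978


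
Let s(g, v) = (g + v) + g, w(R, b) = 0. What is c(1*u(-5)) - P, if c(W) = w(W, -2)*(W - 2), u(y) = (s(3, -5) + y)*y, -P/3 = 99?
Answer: 297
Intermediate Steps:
s(g, v) = v + 2*g
P = -297 (P = -3*99 = -297)
u(y) = y*(1 + y) (u(y) = ((-5 + 2*3) + y)*y = ((-5 + 6) + y)*y = (1 + y)*y = y*(1 + y))
c(W) = 0 (c(W) = 0*(W - 2) = 0*(-2 + W) = 0)
c(1*u(-5)) - P = 0 - 1*(-297) = 0 + 297 = 297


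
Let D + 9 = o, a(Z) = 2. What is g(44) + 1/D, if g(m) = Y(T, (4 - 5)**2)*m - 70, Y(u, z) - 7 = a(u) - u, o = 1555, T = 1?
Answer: 435973/1546 ≈ 282.00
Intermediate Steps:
Y(u, z) = 9 - u (Y(u, z) = 7 + (2 - u) = 9 - u)
g(m) = -70 + 8*m (g(m) = (9 - 1*1)*m - 70 = (9 - 1)*m - 70 = 8*m - 70 = -70 + 8*m)
D = 1546 (D = -9 + 1555 = 1546)
g(44) + 1/D = (-70 + 8*44) + 1/1546 = (-70 + 352) + 1/1546 = 282 + 1/1546 = 435973/1546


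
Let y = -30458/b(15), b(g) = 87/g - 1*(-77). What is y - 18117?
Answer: -3826364/207 ≈ -18485.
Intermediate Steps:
b(g) = 77 + 87/g (b(g) = 87/g + 77 = 77 + 87/g)
y = -76145/207 (y = -30458/(77 + 87/15) = -30458/(77 + 87*(1/15)) = -30458/(77 + 29/5) = -30458/414/5 = -30458*5/414 = -76145/207 ≈ -367.85)
y - 18117 = -76145/207 - 18117 = -3826364/207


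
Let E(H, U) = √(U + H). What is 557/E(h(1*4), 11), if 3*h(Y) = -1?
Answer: 557*√6/8 ≈ 170.55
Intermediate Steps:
h(Y) = -⅓ (h(Y) = (⅓)*(-1) = -⅓)
E(H, U) = √(H + U)
557/E(h(1*4), 11) = 557/(√(-⅓ + 11)) = 557/(√(32/3)) = 557/((4*√6/3)) = 557*(√6/8) = 557*√6/8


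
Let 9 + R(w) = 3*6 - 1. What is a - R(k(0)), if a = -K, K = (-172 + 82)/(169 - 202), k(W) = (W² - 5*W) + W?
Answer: -118/11 ≈ -10.727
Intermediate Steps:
k(W) = W² - 4*W
R(w) = 8 (R(w) = -9 + (3*6 - 1) = -9 + (18 - 1) = -9 + 17 = 8)
K = 30/11 (K = -90/(-33) = -90*(-1/33) = 30/11 ≈ 2.7273)
a = -30/11 (a = -1*30/11 = -30/11 ≈ -2.7273)
a - R(k(0)) = -30/11 - 1*8 = -30/11 - 8 = -118/11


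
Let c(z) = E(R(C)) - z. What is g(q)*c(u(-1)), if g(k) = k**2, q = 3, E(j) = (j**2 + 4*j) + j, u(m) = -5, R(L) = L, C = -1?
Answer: 9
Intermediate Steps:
E(j) = j**2 + 5*j
c(z) = -4 - z (c(z) = -(5 - 1) - z = -1*4 - z = -4 - z)
g(q)*c(u(-1)) = 3**2*(-4 - 1*(-5)) = 9*(-4 + 5) = 9*1 = 9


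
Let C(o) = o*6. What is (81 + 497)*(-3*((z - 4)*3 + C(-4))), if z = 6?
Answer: 31212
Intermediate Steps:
C(o) = 6*o
(81 + 497)*(-3*((z - 4)*3 + C(-4))) = (81 + 497)*(-3*((6 - 4)*3 + 6*(-4))) = 578*(-3*(2*3 - 24)) = 578*(-3*(6 - 24)) = 578*(-3*(-18)) = 578*54 = 31212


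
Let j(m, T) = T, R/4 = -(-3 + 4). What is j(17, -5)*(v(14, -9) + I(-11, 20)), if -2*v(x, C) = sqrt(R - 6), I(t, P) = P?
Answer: -100 + 5*I*sqrt(10)/2 ≈ -100.0 + 7.9057*I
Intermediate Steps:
R = -4 (R = 4*(-(-3 + 4)) = 4*(-1*1) = 4*(-1) = -4)
v(x, C) = -I*sqrt(10)/2 (v(x, C) = -sqrt(-4 - 6)/2 = -I*sqrt(10)/2)
j(17, -5)*(v(14, -9) + I(-11, 20)) = -5*(-I*sqrt(10)/2 + 20) = -5*(20 - I*sqrt(10)/2) = -100 + 5*I*sqrt(10)/2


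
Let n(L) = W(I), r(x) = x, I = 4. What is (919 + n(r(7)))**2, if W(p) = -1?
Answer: 842724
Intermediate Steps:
n(L) = -1
(919 + n(r(7)))**2 = (919 - 1)**2 = 918**2 = 842724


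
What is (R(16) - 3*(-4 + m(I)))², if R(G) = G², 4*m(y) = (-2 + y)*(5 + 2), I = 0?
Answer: 310249/4 ≈ 77562.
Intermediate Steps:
m(y) = -7/2 + 7*y/4 (m(y) = ((-2 + y)*(5 + 2))/4 = ((-2 + y)*7)/4 = (-14 + 7*y)/4 = -7/2 + 7*y/4)
(R(16) - 3*(-4 + m(I)))² = (16² - 3*(-4 + (-7/2 + (7/4)*0)))² = (256 - 3*(-4 + (-7/2 + 0)))² = (256 - 3*(-4 - 7/2))² = (256 - 3*(-15/2))² = (256 + 45/2)² = (557/2)² = 310249/4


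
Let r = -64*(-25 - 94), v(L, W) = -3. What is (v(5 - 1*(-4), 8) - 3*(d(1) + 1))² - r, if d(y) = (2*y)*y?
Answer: -7472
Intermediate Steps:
d(y) = 2*y²
r = 7616 (r = -64*(-119) = 7616)
(v(5 - 1*(-4), 8) - 3*(d(1) + 1))² - r = (-3 - 3*(2*1² + 1))² - 1*7616 = (-3 - 3*(2*1 + 1))² - 7616 = (-3 - 3*(2 + 1))² - 7616 = (-3 - 3*3)² - 7616 = (-3 - 9)² - 7616 = (-12)² - 7616 = 144 - 7616 = -7472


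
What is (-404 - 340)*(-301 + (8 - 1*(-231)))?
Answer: 46128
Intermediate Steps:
(-404 - 340)*(-301 + (8 - 1*(-231))) = -744*(-301 + (8 + 231)) = -744*(-301 + 239) = -744*(-62) = 46128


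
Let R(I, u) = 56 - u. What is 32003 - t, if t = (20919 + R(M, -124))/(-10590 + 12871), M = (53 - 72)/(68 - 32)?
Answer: 72977744/2281 ≈ 31994.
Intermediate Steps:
M = -19/36 ≈ -0.52778
t = 21099/2281 (t = (20919 + (56 - 1*(-124)))/(-10590 + 12871) = (20919 + (56 + 124))/2281 = (20919 + 180)*(1/2281) = 21099*(1/2281) = 21099/2281 ≈ 9.2499)
32003 - t = 32003 - 1*21099/2281 = 32003 - 21099/2281 = 72977744/2281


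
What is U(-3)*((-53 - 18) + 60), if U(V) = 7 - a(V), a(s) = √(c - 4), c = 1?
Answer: -77 + 11*I*√3 ≈ -77.0 + 19.053*I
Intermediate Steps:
a(s) = I*√3 (a(s) = √(1 - 4) = √(-3) = I*√3)
U(V) = 7 - I*√3
U(-3)*((-53 - 18) + 60) = (7 - I*√3)*((-53 - 18) + 60) = (7 - I*√3)*(-71 + 60) = (7 - I*√3)*(-11) = -77 + 11*I*√3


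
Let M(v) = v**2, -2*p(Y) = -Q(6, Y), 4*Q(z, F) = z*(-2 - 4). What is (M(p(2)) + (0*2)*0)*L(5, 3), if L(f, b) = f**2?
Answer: 2025/4 ≈ 506.25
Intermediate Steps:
Q(z, F) = -3*z/2 (Q(z, F) = (z*(-2 - 4))/4 = (z*(-6))/4 = (-6*z)/4 = -3*z/2)
p(Y) = -9/2 (p(Y) = -(-1)*(-3/2*6)/2 = -(-1)*(-9)/2 = -1/2*9 = -9/2)
(M(p(2)) + (0*2)*0)*L(5, 3) = ((-9/2)**2 + (0*2)*0)*5**2 = (81/4 + 0*0)*25 = (81/4 + 0)*25 = (81/4)*25 = 2025/4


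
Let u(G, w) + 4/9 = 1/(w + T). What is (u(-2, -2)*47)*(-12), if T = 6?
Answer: 329/3 ≈ 109.67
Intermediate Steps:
u(G, w) = -4/9 + 1/(6 + w) (u(G, w) = -4/9 + 1/(w + 6) = -4/9 + 1/(6 + w))
(u(-2, -2)*47)*(-12) = (((-15 - 4*(-2))/(9*(6 - 2)))*47)*(-12) = (((⅑)*(-15 + 8)/4)*47)*(-12) = (((⅑)*(¼)*(-7))*47)*(-12) = -7/36*47*(-12) = -329/36*(-12) = 329/3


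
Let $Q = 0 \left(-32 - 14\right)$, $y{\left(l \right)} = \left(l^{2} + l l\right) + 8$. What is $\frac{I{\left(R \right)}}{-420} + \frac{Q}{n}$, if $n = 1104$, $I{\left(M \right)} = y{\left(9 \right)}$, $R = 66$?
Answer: $- \frac{17}{42} \approx -0.40476$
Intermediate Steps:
$y{\left(l \right)} = 8 + 2 l^{2}$ ($y{\left(l \right)} = \left(l^{2} + l^{2}\right) + 8 = 2 l^{2} + 8 = 8 + 2 l^{2}$)
$I{\left(M \right)} = 170$ ($I{\left(M \right)} = 8 + 2 \cdot 9^{2} = 8 + 2 \cdot 81 = 8 + 162 = 170$)
$Q = 0$ ($Q = 0 \left(-46\right) = 0$)
$\frac{I{\left(R \right)}}{-420} + \frac{Q}{n} = \frac{170}{-420} + \frac{0}{1104} = 170 \left(- \frac{1}{420}\right) + 0 \cdot \frac{1}{1104} = - \frac{17}{42} + 0 = - \frac{17}{42}$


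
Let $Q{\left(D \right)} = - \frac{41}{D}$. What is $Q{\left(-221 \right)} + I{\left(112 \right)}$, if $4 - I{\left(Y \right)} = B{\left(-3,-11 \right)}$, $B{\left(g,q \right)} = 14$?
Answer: $- \frac{2169}{221} \approx -9.8145$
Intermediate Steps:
$I{\left(Y \right)} = -10$ ($I{\left(Y \right)} = 4 - 14 = -10$)
$Q{\left(-221 \right)} + I{\left(112 \right)} = - \frac{41}{-221} - 10 = \left(-41\right) \left(- \frac{1}{221}\right) - 10 = \frac{41}{221} - 10 = - \frac{2169}{221}$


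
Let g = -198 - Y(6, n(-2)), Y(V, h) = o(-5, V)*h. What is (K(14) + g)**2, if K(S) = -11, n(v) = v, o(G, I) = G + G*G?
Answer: 28561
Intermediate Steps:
o(G, I) = G + G**2
Y(V, h) = 20*h (Y(V, h) = (-5*(1 - 5))*h = (-5*(-4))*h = 20*h)
g = -158 (g = -198 - 20*(-2) = -198 - 1*(-40) = -198 + 40 = -158)
(K(14) + g)**2 = (-11 - 158)**2 = (-169)**2 = 28561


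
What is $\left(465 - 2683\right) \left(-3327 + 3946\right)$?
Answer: $-1372942$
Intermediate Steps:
$\left(465 - 2683\right) \left(-3327 + 3946\right) = \left(-2218\right) 619 = -1372942$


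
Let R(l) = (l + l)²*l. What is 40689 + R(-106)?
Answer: -4723375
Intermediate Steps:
R(l) = 4*l³ (R(l) = (2*l)²*l = (4*l²)*l = 4*l³)
40689 + R(-106) = 40689 + 4*(-106)³ = 40689 + 4*(-1191016) = 40689 - 4764064 = -4723375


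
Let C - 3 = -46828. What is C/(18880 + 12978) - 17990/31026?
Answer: -1012958935/494213154 ≈ -2.0496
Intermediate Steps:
C = -46825 (C = 3 - 46828 = -46825)
C/(18880 + 12978) - 17990/31026 = -46825/(18880 + 12978) - 17990/31026 = -46825/31858 - 17990*1/31026 = -46825*1/31858 - 8995/15513 = -46825/31858 - 8995/15513 = -1012958935/494213154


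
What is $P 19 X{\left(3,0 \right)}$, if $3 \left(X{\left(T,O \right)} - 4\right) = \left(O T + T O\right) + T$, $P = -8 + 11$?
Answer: $285$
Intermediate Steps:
$P = 3$
$X{\left(T,O \right)} = 4 + \frac{T}{3} + \frac{2 O T}{3}$ ($X{\left(T,O \right)} = 4 + \frac{\left(O T + T O\right) + T}{3} = 4 + \frac{\left(O T + O T\right) + T}{3} = 4 + \frac{2 O T + T}{3} = 4 + \frac{T + 2 O T}{3} = 4 + \left(\frac{T}{3} + \frac{2 O T}{3}\right) = 4 + \frac{T}{3} + \frac{2 O T}{3}$)
$P 19 X{\left(3,0 \right)} = 3 \cdot 19 \left(4 + \frac{1}{3} \cdot 3 + \frac{2}{3} \cdot 0 \cdot 3\right) = 57 \left(4 + 1 + 0\right) = 57 \cdot 5 = 285$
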